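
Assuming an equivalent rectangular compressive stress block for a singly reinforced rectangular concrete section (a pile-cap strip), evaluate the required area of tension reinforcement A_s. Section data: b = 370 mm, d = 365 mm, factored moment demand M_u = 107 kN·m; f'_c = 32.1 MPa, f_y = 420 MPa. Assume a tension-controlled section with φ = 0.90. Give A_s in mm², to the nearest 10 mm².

A_s ≈ 810 mm²

M_n = M_u/φ = 107/0.90 = 118.889 kN·m.
With M_n = 0.85 f'_c a b (d − a/2), solve the quadratic for a:
a = d − √(d² − 2M_n/(0.85 f'_c b)) = 365 − √(365² − 2 × 118.889×10⁶/(0.85 × 32.1 × 370)) = 33.83 mm.
A_s = 0.85 f'_c a b / f_y = 0.85 × 32.1 × 33.83 × 370 / 420 = 813.2 mm².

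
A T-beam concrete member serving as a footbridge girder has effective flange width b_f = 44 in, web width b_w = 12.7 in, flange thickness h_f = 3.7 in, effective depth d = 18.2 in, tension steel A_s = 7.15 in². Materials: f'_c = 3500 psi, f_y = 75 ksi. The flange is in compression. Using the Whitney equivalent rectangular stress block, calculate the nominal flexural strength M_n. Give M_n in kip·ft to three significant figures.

M_n ≈ 720 kip·ft

Tension: T = A_s f_y = 7.15 × 75 = 536.25 kips.
Try a within the flange: a = T/(0.85 f'_c b_f) = 536.25/(0.85 × 3.5 × 44) = 4.097 in.
a = 4.097 > h_f = 3.7 in: the block extends into the web. Split into flange-overhang and web parts.
C_f = 0.85 f'_c (b_f − b_w) h_f = 0.85 × 3.5 × (44 − 12.7) × 3.7 = 344.5 kips.
Remaining web compression depth: a_w = (T − C_f)/(0.85 f'_c b_w) = (536.25 − 344.5)/(0.85 × 3.5 × 12.7) = 5.075 in.
M_n = C_f(d − h_f/2) + (T − C_f)(d − a_w/2) = 344.5 × (18.2 − 1.85) + 191.75 × (18.2 − 2.5375) = 5632.6 + 3003.3 = 8635.9 kip·in.
M_n = 8635.9/12 = 719.66 kip·ft.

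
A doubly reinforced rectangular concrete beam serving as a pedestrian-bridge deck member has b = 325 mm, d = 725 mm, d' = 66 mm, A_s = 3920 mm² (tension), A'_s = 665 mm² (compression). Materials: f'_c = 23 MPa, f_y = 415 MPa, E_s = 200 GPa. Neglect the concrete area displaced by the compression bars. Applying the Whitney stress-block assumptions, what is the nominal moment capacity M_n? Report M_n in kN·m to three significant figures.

M_n ≈ 1020 kN·m

Assume both tension and compression steel yield.
Net tension couple steel: A_s − A'_s = 3255 mm².
a = (A_s − A'_s) f_y / (0.85 f'_c b) = 1350825/(0.85 × 23 × 325) = 212.60 mm.
c = a/β₁ = 212.60/0.85 = 250.12 mm; ε'_s = 0.003(c − d')/c = 0.0022 ≥ f_y/E_s = 0.0021, so compression steel does yield.
M_n = (A_s − A'_s) f_y (d − a/2) + A'_s f_y (d − d') = [1350825 × (725 − 106.3) + 275975 × (725 − 66)] × 10⁻⁶ = 835.76 + 181.87 = 1017.63 kN·m.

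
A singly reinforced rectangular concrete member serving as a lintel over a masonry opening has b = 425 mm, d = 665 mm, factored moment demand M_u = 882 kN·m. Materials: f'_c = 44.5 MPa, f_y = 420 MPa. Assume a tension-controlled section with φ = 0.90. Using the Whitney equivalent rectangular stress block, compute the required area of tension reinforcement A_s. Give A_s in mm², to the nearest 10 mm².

A_s ≈ 3790 mm²

M_n = M_u/φ = 882/0.90 = 980 kN·m.
With M_n = 0.85 f'_c a b (d − a/2), solve the quadratic for a:
a = d − √(d² − 2M_n/(0.85 f'_c b)) = 665 − √(665² − 2 × 980×10⁶/(0.85 × 44.5 × 425)) = 99.05 mm.
A_s = 0.85 f'_c a b / f_y = 0.85 × 44.5 × 99.05 × 425 / 420 = 3791.2 mm².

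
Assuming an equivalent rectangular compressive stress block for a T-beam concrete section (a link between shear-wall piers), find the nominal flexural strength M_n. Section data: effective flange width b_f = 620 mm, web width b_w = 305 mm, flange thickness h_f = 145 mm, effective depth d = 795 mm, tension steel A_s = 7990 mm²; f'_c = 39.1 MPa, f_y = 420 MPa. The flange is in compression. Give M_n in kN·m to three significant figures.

M_n ≈ 2390 kN·m

Tension: T = A_s f_y = 7990 × 420 = 3355800 N.
Try a within the flange: a = T/(0.85 f'_c b_f) = 3355800/(0.85 × 39.1 × 620) = 162.86 mm.
a = 162.86 > h_f = 145 mm: the block extends into the web. Split into flange-overhang and web parts.
C_f = 0.85 f'_c (b_f − b_w) h_f = 0.85 × 39.1 × (620 − 305) × 145 = 1518009 N.
Remaining web compression depth: a_w = (T − C_f)/(0.85 f'_c b_w) = (3355800 − 1518009)/(0.85 × 39.1 × 305) = 181.30 mm.
M_n = C_f(d − h_f/2) + (T − C_f)(d − a_w/2) = 1518009 × (795 − 72.5) + 1837791 × (795 − 90.65) = 1096.76 + 1294.45 = 2391.21 × 10⁶ N·mm.
M_n = 2391.21 kN·m.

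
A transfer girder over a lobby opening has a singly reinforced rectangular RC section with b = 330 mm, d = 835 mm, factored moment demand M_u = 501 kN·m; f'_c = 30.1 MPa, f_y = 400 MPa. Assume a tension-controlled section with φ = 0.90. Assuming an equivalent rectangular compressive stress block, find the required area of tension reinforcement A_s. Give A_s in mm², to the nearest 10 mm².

M_n = M_u/φ = 501/0.90 = 556.667 kN·m.
With M_n = 0.85 f'_c a b (d − a/2), solve the quadratic for a:
a = d − √(d² − 2M_n/(0.85 f'_c b)) = 835 − √(835² − 2 × 556.667×10⁶/(0.85 × 30.1 × 330)) = 83.10 mm.
A_s = 0.85 f'_c a b / f_y = 0.85 × 30.1 × 83.10 × 330 / 400 = 1754.0 mm².

A_s ≈ 1750 mm²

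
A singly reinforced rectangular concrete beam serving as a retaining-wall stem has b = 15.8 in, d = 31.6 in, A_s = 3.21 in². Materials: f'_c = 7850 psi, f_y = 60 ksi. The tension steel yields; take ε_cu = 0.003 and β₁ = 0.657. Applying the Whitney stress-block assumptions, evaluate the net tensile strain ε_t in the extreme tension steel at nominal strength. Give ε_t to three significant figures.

ε_t ≈ 0.0311

a = A_s f_y/(0.85 f'_c b) = 1.827 in.
β₁ = 0.657, so c = a/β₁ = 1.827/0.657 = 2.781 in.
From the linear strain diagram with ε_cu = 0.003: ε_t = 0.003 (d − c)/c = 0.003 × (31.6 − 2.781)/2.781 = 0.0311.
Since ε_t ≥ 0.005, the section is tension-controlled.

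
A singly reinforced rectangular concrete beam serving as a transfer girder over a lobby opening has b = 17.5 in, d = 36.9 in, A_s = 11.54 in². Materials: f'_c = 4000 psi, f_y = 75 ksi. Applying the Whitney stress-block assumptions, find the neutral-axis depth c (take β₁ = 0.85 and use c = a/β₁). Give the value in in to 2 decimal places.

T = A_s f_y = 11.54 × 75 = 865.5 kips.
a = T/(0.85 f'_c b) = 865.5/(0.85 × 4 × 17.5) = 14.5462 in.
With β₁ = 0.85, c = a/β₁ = 14.5462/0.85 = 17.11 in.

c ≈ 17.11 in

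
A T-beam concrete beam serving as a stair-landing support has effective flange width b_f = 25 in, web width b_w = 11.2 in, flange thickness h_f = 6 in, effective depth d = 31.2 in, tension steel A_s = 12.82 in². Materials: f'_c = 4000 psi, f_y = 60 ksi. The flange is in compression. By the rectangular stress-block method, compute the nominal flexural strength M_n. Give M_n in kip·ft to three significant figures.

Tension: T = A_s f_y = 12.82 × 60 = 769.2 kips.
Try a within the flange: a = T/(0.85 f'_c b_f) = 769.2/(0.85 × 4 × 25) = 9.049 in.
a = 9.049 > h_f = 6 in: the block extends into the web. Split into flange-overhang and web parts.
C_f = 0.85 f'_c (b_f − b_w) h_f = 0.85 × 4 × (25 − 11.2) × 6 = 281.5 kips.
Remaining web compression depth: a_w = (T − C_f)/(0.85 f'_c b_w) = (769.2 − 281.5)/(0.85 × 4 × 11.2) = 12.807 in.
M_n = C_f(d − h_f/2) + (T − C_f)(d − a_w/2) = 281.5 × (31.2 − 3) + 487.7 × (31.2 − 6.4035) = 7938.3 + 12093.3 = 20031.6 kip·in.
M_n = 20031.6/12 = 1669.30 kip·ft.

M_n ≈ 1670 kip·ft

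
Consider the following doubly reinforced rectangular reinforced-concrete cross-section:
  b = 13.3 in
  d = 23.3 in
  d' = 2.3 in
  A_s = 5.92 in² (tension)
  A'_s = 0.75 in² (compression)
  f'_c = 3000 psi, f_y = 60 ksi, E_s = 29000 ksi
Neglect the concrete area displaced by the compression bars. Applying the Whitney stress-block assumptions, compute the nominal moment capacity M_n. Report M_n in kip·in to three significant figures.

M_n ≈ 6750 kip·in

Assume both steels yield.
a = (A_s − A'_s) f_y/(0.85 f'_c b) = (5.92 − 0.75) × 60/(0.85 × 3 × 13.3) = 9.146 in.
c = a/β₁ = 9.146/0.85 = 10.760 in; ε'_s = 0.003(c − d')/c = 0.0024 ≥ ε_y = 0.0021, so the compression steel yields.
M_n = (A_s − A'_s) f_y (d − a/2) + A'_s f_y (d − d') = 310.2 × (23.3 − 4.573) + 45 × (23.3 − 2.3) = 5809.1 + 945.0 = 6754.1 kip·in.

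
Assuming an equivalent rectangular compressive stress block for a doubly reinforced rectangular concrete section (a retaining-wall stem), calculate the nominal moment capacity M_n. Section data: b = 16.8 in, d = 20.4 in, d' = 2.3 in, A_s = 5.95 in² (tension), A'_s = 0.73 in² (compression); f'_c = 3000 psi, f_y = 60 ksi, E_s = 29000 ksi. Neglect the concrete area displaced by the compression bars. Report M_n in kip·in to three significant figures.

Assume both steels yield.
a = (A_s − A'_s) f_y/(0.85 f'_c b) = (5.95 − 0.73) × 60/(0.85 × 3 × 16.8) = 7.311 in.
c = a/β₁ = 7.311/0.85 = 8.601 in; ε'_s = 0.003(c − d')/c = 0.0022 ≥ ε_y = 0.0021, so the compression steel yields.
M_n = (A_s − A'_s) f_y (d − a/2) + A'_s f_y (d − d') = 313.2 × (20.4 − 3.6555) + 43.8 × (20.4 − 2.3) = 5244.4 + 792.8 = 6037.2 kip·in.

M_n ≈ 6040 kip·in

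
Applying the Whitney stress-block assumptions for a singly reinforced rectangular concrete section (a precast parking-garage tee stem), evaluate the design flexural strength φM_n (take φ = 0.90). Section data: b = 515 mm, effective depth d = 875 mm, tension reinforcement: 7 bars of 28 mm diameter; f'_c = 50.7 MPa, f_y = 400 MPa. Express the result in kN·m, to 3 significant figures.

A_s = 7 × 616 = 4312 mm².
T = A_s f_y = 4312 × 400 = 1724800 N = 1724.8 kN.
From C = T: a = T/(0.85 f'_c b) = 1724800/(0.85 × 50.7 × 515) = 77.71 mm.
M_n = T(d − a/2) = 1724.8 kN × (875 − 38.855) mm = 1442.18 kN·m.
φM_n = 0.90 × 1442.18 = 1297.96 kN·m.

φM_n ≈ 1300 kN·m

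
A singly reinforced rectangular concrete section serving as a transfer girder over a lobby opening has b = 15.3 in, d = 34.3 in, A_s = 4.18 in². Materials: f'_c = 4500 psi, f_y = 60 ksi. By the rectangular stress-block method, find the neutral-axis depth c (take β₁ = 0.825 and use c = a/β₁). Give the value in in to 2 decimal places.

T = A_s f_y = 4.18 × 60 = 250.8 kips.
a = T/(0.85 f'_c b) = 250.8/(0.85 × 4.5 × 15.3) = 4.2855 in.
With β₁ = 0.825, c = a/β₁ = 4.2855/0.825 = 5.19 in.

c ≈ 5.19 in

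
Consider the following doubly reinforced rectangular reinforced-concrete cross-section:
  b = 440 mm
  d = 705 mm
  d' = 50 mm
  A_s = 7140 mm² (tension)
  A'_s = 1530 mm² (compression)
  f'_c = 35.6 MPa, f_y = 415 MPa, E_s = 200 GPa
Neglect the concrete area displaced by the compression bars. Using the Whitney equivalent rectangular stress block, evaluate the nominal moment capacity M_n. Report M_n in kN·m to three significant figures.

Assume both tension and compression steel yield.
Net tension couple steel: A_s − A'_s = 5610 mm².
a = (A_s − A'_s) f_y / (0.85 f'_c b) = 2328150/(0.85 × 35.6 × 440) = 174.86 mm.
c = a/β₁ = 174.86/0.796 = 219.67 mm; ε'_s = 0.003(c − d')/c = 0.0023 ≥ f_y/E_s = 0.0021, so compression steel does yield.
M_n = (A_s − A'_s) f_y (d − a/2) + A'_s f_y (d − d') = [2328150 × (705 − 87.43) + 634950 × (705 − 50)] × 10⁻⁶ = 1437.80 + 415.89 = 1853.69 kN·m.

M_n ≈ 1850 kN·m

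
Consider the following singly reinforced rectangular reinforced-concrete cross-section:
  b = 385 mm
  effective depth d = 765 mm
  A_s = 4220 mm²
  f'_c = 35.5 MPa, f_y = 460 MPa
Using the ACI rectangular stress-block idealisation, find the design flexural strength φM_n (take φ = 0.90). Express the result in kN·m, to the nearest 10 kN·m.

T = A_s f_y = 4220 × 460 = 1941200 N = 1941.2 kN.
From C = T: a = T/(0.85 f'_c b) = 1941200/(0.85 × 35.5 × 385) = 167.09 mm.
M_n = T(d − a/2) = 1941.2 kN × (765 − 83.545) mm = 1322.84 kN·m.
φM_n = 0.90 × 1322.84 = 1190.56 kN·m.

φM_n ≈ 1190 kN·m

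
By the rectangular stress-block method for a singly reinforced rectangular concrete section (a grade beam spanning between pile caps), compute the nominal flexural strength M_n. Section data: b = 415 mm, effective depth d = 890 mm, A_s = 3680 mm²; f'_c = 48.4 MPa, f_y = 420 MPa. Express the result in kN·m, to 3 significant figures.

T = A_s f_y = 3680 × 420 = 1545600 N = 1545.6 kN.
From C = T: a = T/(0.85 f'_c b) = 1545600/(0.85 × 48.4 × 415) = 90.53 mm.
M_n = T(d − a/2) = 1545.6 kN × (890 − 45.265) mm = 1305.62 kN·m.

M_n ≈ 1310 kN·m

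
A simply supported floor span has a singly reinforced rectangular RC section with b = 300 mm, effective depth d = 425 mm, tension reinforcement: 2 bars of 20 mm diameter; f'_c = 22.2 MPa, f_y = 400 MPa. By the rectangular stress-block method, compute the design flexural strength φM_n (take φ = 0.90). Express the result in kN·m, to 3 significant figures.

A_s = 2 × 314 = 628 mm².
T = A_s f_y = 628 × 400 = 251200 N = 251.2 kN.
From C = T: a = T/(0.85 f'_c b) = 251200/(0.85 × 22.2 × 300) = 44.37 mm.
M_n = T(d − a/2) = 251.2 kN × (425 − 22.185) mm = 101.19 kN·m.
φM_n = 0.90 × 101.19 = 91.07 kN·m.

φM_n ≈ 91.1 kN·m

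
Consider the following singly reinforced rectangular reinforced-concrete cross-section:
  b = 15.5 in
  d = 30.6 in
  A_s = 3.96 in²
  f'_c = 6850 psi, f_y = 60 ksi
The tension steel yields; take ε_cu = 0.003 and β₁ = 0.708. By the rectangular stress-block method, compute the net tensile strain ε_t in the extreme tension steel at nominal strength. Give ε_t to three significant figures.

ε_t ≈ 0.0217

a = A_s f_y/(0.85 f'_c b) = 2.633 in.
β₁ = 0.708, so c = a/β₁ = 2.633/0.708 = 3.719 in.
From the linear strain diagram with ε_cu = 0.003: ε_t = 0.003 (d − c)/c = 0.003 × (30.6 − 3.719)/3.719 = 0.0217.
Since ε_t ≥ 0.005, the section is tension-controlled.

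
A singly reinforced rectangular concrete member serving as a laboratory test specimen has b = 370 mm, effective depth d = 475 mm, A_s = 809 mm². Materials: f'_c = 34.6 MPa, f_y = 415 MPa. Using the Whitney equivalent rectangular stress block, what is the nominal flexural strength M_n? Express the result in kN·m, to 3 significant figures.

T = A_s f_y = 809 × 415 = 335735 N = 335.735 kN.
From C = T: a = T/(0.85 f'_c b) = 335735/(0.85 × 34.6 × 370) = 30.85 mm.
M_n = T(d − a/2) = 335.735 kN × (475 − 15.425) mm = 154.30 kN·m.

M_n ≈ 154 kN·m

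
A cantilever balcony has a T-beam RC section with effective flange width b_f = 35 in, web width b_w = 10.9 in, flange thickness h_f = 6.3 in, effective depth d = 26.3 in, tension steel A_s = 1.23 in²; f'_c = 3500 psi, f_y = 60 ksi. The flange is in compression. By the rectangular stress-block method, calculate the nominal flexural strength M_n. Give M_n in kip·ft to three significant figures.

M_n ≈ 160 kip·ft

Tension: T = A_s f_y = 1.23 × 60 = 73.8 kips.
Try a within the flange: a = T/(0.85 f'_c b_f) = 73.8/(0.85 × 3.5 × 35) = 0.709 in.
Since a = 0.709 ≤ h_f = 6.3 in, the stress block lies entirely in the flange; analyse as a rectangular beam of width b_f.
M_n = T(d − a/2) = 73.8 × (26.3 − 0.3545) = 1914.8 kip·in.
M_n = 1914.8/12 = 159.57 kip·ft.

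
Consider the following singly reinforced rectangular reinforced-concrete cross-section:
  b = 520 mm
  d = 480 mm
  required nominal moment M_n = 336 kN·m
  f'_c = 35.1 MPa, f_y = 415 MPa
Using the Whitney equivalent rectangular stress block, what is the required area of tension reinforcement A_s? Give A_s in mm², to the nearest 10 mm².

A_s ≈ 1770 mm²

With M_n = 0.85 f'_c a b (d − a/2), solve the quadratic for a:
a = d − √(d² − 2M_n/(0.85 f'_c b)) = 480 − √(480² − 2 × 336×10⁶/(0.85 × 35.1 × 520)) = 47.47 mm.
A_s = 0.85 f'_c a b / f_y = 0.85 × 35.1 × 47.47 × 520 / 415 = 1774.6 mm².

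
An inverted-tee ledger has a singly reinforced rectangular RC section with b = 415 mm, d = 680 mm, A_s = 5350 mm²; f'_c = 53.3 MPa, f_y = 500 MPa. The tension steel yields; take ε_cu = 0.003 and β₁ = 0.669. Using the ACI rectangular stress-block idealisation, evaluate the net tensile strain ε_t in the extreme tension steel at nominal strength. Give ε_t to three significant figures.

a = A_s f_y/(0.85 f'_c b) = 142.28 mm.
β₁ = 0.669, so c = a/β₁ = 142.28/0.669 = 212.68 mm.
From the linear strain diagram with ε_cu = 0.003: ε_t = 0.003 (d − c)/c = 0.003 × (680 − 212.68)/212.68 = 0.00659.
Since ε_t ≥ 0.005, the section is tension-controlled.

ε_t ≈ 0.00659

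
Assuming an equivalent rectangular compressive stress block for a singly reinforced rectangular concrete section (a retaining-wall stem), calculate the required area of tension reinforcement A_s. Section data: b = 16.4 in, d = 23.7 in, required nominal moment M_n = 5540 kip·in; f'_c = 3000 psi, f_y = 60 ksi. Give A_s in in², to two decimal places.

A_s ≈ 4.51 in²

From M_n = 0.85 f'_c a b (d − a/2):
a = d − √(d² − 2M_n/(0.85 f'_c b)) = 23.7 − √(23.7² − 2 × 5540/(0.85 × 3 × 16.4)) = 6.474 in.
A_s = 0.85 f'_c a b / f_y = 0.85 × 3 × 6.474 × 16.4 / 60 = 4.512 in².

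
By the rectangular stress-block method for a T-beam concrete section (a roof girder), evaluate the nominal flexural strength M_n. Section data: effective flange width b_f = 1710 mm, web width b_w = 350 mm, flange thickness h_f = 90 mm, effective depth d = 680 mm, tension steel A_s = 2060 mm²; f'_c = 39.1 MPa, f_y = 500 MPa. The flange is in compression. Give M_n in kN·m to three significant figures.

M_n ≈ 691 kN·m

Tension: T = A_s f_y = 2060 × 500 = 1030000 N.
Try a within the flange: a = T/(0.85 f'_c b_f) = 1030000/(0.85 × 39.1 × 1710) = 18.12 mm.
Since a = 18.12 ≤ h_f = 90 mm, the stress block lies entirely in the flange; analyse as a rectangular beam of width b_f.
M_n = T(d − a/2) = 1030000 × (680 − 9.06) = 691.07 × 10⁶ N·mm.
M_n = 691.07 kN·m.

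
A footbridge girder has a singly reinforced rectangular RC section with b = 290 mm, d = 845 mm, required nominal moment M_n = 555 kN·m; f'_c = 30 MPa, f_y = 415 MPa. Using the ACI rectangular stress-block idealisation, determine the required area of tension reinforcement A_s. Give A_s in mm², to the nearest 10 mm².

With M_n = 0.85 f'_c a b (d − a/2), solve the quadratic for a:
a = d − √(d² − 2M_n/(0.85 f'_c b)) = 845 − √(845² − 2 × 555×10⁶/(0.85 × 30 × 290)) = 94.05 mm.
A_s = 0.85 f'_c a b / f_y = 0.85 × 30 × 94.05 × 290 / 415 = 1675.9 mm².

A_s ≈ 1680 mm²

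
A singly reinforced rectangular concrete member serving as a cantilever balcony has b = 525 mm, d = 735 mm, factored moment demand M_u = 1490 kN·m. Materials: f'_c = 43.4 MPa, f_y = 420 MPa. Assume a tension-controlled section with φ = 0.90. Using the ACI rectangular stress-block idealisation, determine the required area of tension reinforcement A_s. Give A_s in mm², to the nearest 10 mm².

M_n = M_u/φ = 1490/0.90 = 1655.56 kN·m.
With M_n = 0.85 f'_c a b (d − a/2), solve the quadratic for a:
a = d − √(d² − 2M_n/(0.85 f'_c b)) = 735 − √(735² − 2 × 1655.56×10⁶/(0.85 × 43.4 × 525)) = 127.33 mm.
A_s = 0.85 f'_c a b / f_y = 0.85 × 43.4 × 127.33 × 525 / 420 = 5871.5 mm².

A_s ≈ 5870 mm²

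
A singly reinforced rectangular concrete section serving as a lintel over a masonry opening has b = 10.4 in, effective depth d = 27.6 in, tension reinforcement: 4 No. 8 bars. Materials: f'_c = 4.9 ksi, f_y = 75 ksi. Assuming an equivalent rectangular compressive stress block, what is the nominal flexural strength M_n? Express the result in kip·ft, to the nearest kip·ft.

A_s = 4 × 0.79 = 3.16 in².
T = A_s f_y = 3.16 × 75 = 237 kips.
a = T/(0.85 f'_c b) = 237/(0.85 × 4.9 × 10.4) = 5.471 in.
M_n = T(d − a/2) = 237 × (27.6 − 2.7355) = 5892.9 kip·in = 5892.9/12 = 491.08 kip·ft.

M_n ≈ 491 kip·ft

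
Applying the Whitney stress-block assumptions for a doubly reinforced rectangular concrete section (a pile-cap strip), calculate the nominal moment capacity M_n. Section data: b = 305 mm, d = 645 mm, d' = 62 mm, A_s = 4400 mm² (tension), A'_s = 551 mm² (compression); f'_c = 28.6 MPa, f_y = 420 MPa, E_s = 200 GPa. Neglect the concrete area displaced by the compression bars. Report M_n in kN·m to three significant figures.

Assume both tension and compression steel yield.
Net tension couple steel: A_s − A'_s = 3849 mm².
a = (A_s − A'_s) f_y / (0.85 f'_c b) = 1616580/(0.85 × 28.6 × 305) = 218.03 mm.
c = a/β₁ = 218.03/0.846 = 257.72 mm; ε'_s = 0.003(c − d')/c = 0.0023 ≥ f_y/E_s = 0.0021, so compression steel does yield.
M_n = (A_s − A'_s) f_y (d − a/2) + A'_s f_y (d − d') = [1616580 × (645 − 109.015) + 231420 × (645 − 62)] × 10⁻⁶ = 866.46 + 134.92 = 1001.38 kN·m.

M_n ≈ 1000 kN·m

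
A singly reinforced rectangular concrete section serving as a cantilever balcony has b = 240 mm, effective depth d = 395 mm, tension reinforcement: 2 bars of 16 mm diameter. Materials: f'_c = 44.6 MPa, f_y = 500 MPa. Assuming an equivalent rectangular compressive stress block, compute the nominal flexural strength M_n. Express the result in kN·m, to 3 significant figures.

A_s = 2 × 201 = 402 mm².
T = A_s f_y = 402 × 500 = 201000 N = 201 kN.
From C = T: a = T/(0.85 f'_c b) = 201000/(0.85 × 44.6 × 240) = 22.09 mm.
M_n = T(d − a/2) = 201 kN × (395 − 11.045) mm = 77.17 kN·m.

M_n ≈ 77.2 kN·m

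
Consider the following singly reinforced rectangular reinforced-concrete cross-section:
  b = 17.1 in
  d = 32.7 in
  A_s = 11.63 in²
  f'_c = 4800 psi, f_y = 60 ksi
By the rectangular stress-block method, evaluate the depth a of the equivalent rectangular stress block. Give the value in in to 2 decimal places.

a ≈ 10.00 in

T = A_s f_y = 11.63 × 60 = 697.8 kips.
a = T/(0.85 f'_c b) = 697.8/(0.85 × 4.8 × 17.1) = 10.00 in.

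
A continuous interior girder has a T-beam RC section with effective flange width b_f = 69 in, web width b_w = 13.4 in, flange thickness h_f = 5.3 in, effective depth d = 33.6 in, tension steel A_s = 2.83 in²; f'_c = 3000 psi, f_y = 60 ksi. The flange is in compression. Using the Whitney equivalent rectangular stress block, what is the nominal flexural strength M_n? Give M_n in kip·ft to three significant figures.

M_n ≈ 469 kip·ft

Tension: T = A_s f_y = 2.83 × 60 = 169.8 kips.
Try a within the flange: a = T/(0.85 f'_c b_f) = 169.8/(0.85 × 3 × 69) = 0.965 in.
Since a = 0.965 ≤ h_f = 5.3 in, the stress block lies entirely in the flange; analyse as a rectangular beam of width b_f.
M_n = T(d − a/2) = 169.8 × (33.6 − 0.4825) = 5623.4 kip·in.
M_n = 5623.4/12 = 468.62 kip·ft.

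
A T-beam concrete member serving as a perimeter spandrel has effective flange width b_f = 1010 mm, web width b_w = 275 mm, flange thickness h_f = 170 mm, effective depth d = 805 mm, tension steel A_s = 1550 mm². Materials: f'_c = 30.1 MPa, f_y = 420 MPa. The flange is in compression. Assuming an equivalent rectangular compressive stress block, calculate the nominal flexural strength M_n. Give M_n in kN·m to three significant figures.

Tension: T = A_s f_y = 1550 × 420 = 651000 N.
Try a within the flange: a = T/(0.85 f'_c b_f) = 651000/(0.85 × 30.1 × 1010) = 25.19 mm.
Since a = 25.19 ≤ h_f = 170 mm, the stress block lies entirely in the flange; analyse as a rectangular beam of width b_f.
M_n = T(d − a/2) = 651000 × (805 − 12.595) = 515.86 × 10⁶ N·mm.
M_n = 515.86 kN·m.

M_n ≈ 516 kN·m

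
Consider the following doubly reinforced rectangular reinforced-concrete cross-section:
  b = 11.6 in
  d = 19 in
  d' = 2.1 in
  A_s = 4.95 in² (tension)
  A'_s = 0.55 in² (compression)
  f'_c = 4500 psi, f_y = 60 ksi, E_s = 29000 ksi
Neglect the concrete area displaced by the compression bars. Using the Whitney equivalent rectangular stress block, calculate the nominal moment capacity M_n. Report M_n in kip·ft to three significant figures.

M_n ≈ 399 kip·ft

Assume both steels yield.
a = (A_s − A'_s) f_y/(0.85 f'_c b) = (4.95 − 0.55) × 60/(0.85 × 4.5 × 11.6) = 5.950 in.
c = a/β₁ = 5.950/0.825 = 7.212 in; ε'_s = 0.003(c − d')/c = 0.0021 ≥ ε_y = 0.0021, so the compression steel yields.
M_n = (A_s − A'_s) f_y (d − a/2) + A'_s f_y (d − d') = 264 × (19 − 2.975) + 33 × (19 − 2.1) = 4230.6 + 557.7 = 4788.3 kip·in = 4788.3/12 = 399.03 kip·ft.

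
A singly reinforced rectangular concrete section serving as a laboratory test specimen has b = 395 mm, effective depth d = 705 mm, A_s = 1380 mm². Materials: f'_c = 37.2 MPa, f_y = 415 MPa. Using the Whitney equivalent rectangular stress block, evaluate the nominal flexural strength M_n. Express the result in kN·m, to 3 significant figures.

M_n ≈ 391 kN·m

T = A_s f_y = 1380 × 415 = 572700 N = 572.7 kN.
From C = T: a = T/(0.85 f'_c b) = 572700/(0.85 × 37.2 × 395) = 45.85 mm.
M_n = T(d − a/2) = 572.7 kN × (705 − 22.925) mm = 390.62 kN·m.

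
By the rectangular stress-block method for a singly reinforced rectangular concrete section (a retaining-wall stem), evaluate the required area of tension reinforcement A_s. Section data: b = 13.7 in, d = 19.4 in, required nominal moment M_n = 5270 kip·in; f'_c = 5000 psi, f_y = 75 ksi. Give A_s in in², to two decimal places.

A_s ≈ 4.21 in²

From M_n = 0.85 f'_c a b (d − a/2):
a = d − √(d² − 2M_n/(0.85 f'_c b)) = 19.4 − √(19.4² − 2 × 5270/(0.85 × 5 × 13.7)) = 5.424 in.
A_s = 0.85 f'_c a b / f_y = 0.85 × 5 × 5.424 × 13.7 / 75 = 4.211 in².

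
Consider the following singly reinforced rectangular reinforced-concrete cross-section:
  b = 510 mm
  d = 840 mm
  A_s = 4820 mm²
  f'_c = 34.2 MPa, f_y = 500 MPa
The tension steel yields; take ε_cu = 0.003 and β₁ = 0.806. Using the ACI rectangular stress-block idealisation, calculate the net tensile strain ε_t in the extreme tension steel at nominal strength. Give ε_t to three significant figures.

ε_t ≈ 0.00949

a = A_s f_y/(0.85 f'_c b) = 162.56 mm.
β₁ = 0.806, so c = a/β₁ = 162.56/0.806 = 201.69 mm.
From the linear strain diagram with ε_cu = 0.003: ε_t = 0.003 (d − c)/c = 0.003 × (840 − 201.69)/201.69 = 0.00949.
Since ε_t ≥ 0.005, the section is tension-controlled.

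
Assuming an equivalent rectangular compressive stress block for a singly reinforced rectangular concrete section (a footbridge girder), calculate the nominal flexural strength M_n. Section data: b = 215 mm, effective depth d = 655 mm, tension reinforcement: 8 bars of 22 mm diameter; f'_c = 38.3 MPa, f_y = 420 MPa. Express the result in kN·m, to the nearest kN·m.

A_s = 8 × 380 = 3040 mm².
T = A_s f_y = 3040 × 420 = 1276800 N = 1276.8 kN.
From C = T: a = T/(0.85 f'_c b) = 1276800/(0.85 × 38.3 × 215) = 182.42 mm.
M_n = T(d − a/2) = 1276.8 kN × (655 − 91.21) mm = 719.85 kN·m.

M_n ≈ 720 kN·m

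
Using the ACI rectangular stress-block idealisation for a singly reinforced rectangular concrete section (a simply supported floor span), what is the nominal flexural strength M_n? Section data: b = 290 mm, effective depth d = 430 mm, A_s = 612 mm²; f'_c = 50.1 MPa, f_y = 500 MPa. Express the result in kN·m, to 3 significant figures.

T = A_s f_y = 612 × 500 = 306000 N = 306 kN.
From C = T: a = T/(0.85 f'_c b) = 306000/(0.85 × 50.1 × 290) = 24.78 mm.
M_n = T(d − a/2) = 306 kN × (430 − 12.39) mm = 127.79 kN·m.

M_n ≈ 128 kN·m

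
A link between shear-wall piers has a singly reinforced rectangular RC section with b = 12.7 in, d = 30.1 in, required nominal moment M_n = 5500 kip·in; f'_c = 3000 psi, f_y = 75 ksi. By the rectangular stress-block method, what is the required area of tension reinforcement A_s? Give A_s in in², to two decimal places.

From M_n = 0.85 f'_c a b (d − a/2):
a = d − √(d² − 2M_n/(0.85 f'_c b)) = 30.1 − √(30.1² − 2 × 5500/(0.85 × 3 × 12.7)) = 6.302 in.
A_s = 0.85 f'_c a b / f_y = 0.85 × 3 × 6.302 × 12.7 / 75 = 2.721 in².

A_s ≈ 2.72 in²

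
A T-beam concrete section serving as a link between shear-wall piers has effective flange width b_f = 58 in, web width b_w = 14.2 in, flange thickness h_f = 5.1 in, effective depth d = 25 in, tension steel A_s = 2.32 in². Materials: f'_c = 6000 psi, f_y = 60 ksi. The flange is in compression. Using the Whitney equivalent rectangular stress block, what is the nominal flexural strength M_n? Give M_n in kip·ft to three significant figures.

Tension: T = A_s f_y = 2.32 × 60 = 139.2 kips.
Try a within the flange: a = T/(0.85 f'_c b_f) = 139.2/(0.85 × 6 × 58) = 0.471 in.
Since a = 0.471 ≤ h_f = 5.1 in, the stress block lies entirely in the flange; analyse as a rectangular beam of width b_f.
M_n = T(d − a/2) = 139.2 × (25 − 0.2355) = 3447.2 kip·in.
M_n = 3447.2/12 = 287.27 kip·ft.

M_n ≈ 287 kip·ft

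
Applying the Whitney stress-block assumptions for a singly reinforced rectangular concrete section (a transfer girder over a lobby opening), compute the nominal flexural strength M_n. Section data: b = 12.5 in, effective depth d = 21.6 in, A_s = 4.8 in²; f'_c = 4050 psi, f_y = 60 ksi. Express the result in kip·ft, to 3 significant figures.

M_n ≈ 438 kip·ft

T = A_s f_y = 4.8 × 60 = 288 kips.
a = T/(0.85 f'_c b) = 288/(0.85 × 4.05 × 12.5) = 6.693 in.
M_n = T(d − a/2) = 288 × (21.6 − 3.3465) = 5257.0 kip·in = 5257.0/12 = 438.08 kip·ft.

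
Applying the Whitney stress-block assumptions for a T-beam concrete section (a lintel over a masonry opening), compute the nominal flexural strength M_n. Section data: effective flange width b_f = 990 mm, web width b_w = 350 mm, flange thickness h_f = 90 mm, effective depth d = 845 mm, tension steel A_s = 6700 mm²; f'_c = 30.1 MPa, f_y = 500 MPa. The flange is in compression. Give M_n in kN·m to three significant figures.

Tension: T = A_s f_y = 6700 × 500 = 3350000 N.
Try a within the flange: a = T/(0.85 f'_c b_f) = 3350000/(0.85 × 30.1 × 990) = 132.26 mm.
a = 132.26 > h_f = 90 mm: the block extends into the web. Split into flange-overhang and web parts.
C_f = 0.85 f'_c (b_f − b_w) h_f = 0.85 × 30.1 × (990 − 350) × 90 = 1473696 N.
Remaining web compression depth: a_w = (T − C_f)/(0.85 f'_c b_w) = (3350000 − 1473696)/(0.85 × 30.1 × 350) = 209.53 mm.
M_n = C_f(d − h_f/2) + (T − C_f)(d − a_w/2) = 1473696 × (845 − 45) + 1876304 × (845 − 104.765) = 1178.96 + 1388.91 = 2567.87 × 10⁶ N·mm.
M_n = 2567.87 kN·m.

M_n ≈ 2570 kN·m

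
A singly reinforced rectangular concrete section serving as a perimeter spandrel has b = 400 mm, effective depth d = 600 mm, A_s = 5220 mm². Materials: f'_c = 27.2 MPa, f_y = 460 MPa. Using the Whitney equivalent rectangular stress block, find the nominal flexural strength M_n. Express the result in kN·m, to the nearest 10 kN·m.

T = A_s f_y = 5220 × 460 = 2401200 N = 2401.2 kN.
From C = T: a = T/(0.85 f'_c b) = 2401200/(0.85 × 27.2 × 400) = 259.65 mm.
M_n = T(d − a/2) = 2401.2 kN × (600 − 129.825) mm = 1128.98 kN·m.

M_n ≈ 1130 kN·m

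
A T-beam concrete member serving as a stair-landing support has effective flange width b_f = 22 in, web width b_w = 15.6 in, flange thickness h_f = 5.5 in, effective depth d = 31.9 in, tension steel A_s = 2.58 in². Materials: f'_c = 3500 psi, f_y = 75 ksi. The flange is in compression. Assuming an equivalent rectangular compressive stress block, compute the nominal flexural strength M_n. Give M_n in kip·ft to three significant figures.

M_n ≈ 491 kip·ft

Tension: T = A_s f_y = 2.58 × 75 = 193.5 kips.
Try a within the flange: a = T/(0.85 f'_c b_f) = 193.5/(0.85 × 3.5 × 22) = 2.956 in.
Since a = 2.956 ≤ h_f = 5.5 in, the stress block lies entirely in the flange; analyse as a rectangular beam of width b_f.
M_n = T(d − a/2) = 193.5 × (31.9 − 1.478) = 5886.7 kip·in.
M_n = 5886.7/12 = 490.56 kip·ft.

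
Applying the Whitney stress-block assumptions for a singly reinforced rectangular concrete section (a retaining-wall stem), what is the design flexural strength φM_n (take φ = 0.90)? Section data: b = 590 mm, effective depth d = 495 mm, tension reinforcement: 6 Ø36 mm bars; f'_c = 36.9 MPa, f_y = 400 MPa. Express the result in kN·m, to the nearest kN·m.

φM_n ≈ 943 kN·m

A_s = 6 × 1018 = 6108 mm².
T = A_s f_y = 6108 × 400 = 2443200 N = 2443.2 kN.
From C = T: a = T/(0.85 f'_c b) = 2443200/(0.85 × 36.9 × 590) = 132.03 mm.
M_n = T(d − a/2) = 2443.2 kN × (495 − 66.015) mm = 1048.10 kN·m.
φM_n = 0.90 × 1048.10 = 943.29 kN·m.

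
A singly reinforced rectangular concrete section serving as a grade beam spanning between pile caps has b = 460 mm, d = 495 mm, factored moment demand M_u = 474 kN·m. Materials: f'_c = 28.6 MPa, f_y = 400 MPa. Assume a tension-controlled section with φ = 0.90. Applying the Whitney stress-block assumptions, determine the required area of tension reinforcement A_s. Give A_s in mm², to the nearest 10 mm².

M_n = M_u/φ = 474/0.90 = 526.667 kN·m.
With M_n = 0.85 f'_c a b (d − a/2), solve the quadratic for a:
a = d − √(d² − 2M_n/(0.85 f'_c b)) = 495 − √(495² − 2 × 526.667×10⁶/(0.85 × 28.6 × 460)) = 106.63 mm.
A_s = 0.85 f'_c a b / f_y = 0.85 × 28.6 × 106.63 × 460 / 400 = 2981.0 mm².

A_s ≈ 2980 mm²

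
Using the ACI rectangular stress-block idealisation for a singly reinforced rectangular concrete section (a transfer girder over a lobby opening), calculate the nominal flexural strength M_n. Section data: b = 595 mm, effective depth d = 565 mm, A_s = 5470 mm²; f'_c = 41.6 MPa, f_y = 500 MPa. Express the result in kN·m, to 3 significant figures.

T = A_s f_y = 5470 × 500 = 2735000 N = 2735 kN.
From C = T: a = T/(0.85 f'_c b) = 2735000/(0.85 × 41.6 × 595) = 130.00 mm.
M_n = T(d − a/2) = 2735 kN × (565 − 65) mm = 1367.50 kN·m.

M_n ≈ 1370 kN·m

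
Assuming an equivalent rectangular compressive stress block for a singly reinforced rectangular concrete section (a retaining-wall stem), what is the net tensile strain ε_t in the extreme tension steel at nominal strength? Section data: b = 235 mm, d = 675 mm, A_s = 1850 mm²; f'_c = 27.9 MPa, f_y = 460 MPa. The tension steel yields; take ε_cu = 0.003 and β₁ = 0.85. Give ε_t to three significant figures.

ε_t ≈ 0.00827

a = A_s f_y/(0.85 f'_c b) = 152.70 mm.
β₁ = 0.85, so c = a/β₁ = 152.70/0.85 = 179.65 mm.
From the linear strain diagram with ε_cu = 0.003: ε_t = 0.003 (d − c)/c = 0.003 × (675 − 179.65)/179.65 = 0.00827.
Since ε_t ≥ 0.005, the section is tension-controlled.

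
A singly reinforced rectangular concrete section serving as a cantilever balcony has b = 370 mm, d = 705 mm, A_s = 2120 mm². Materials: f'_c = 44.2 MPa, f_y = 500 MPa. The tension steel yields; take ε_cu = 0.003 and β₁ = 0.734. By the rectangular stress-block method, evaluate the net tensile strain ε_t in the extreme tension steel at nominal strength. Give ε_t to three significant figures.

a = A_s f_y/(0.85 f'_c b) = 76.25 mm.
β₁ = 0.734, so c = a/β₁ = 76.25/0.734 = 103.88 mm.
From the linear strain diagram with ε_cu = 0.003: ε_t = 0.003 (d − c)/c = 0.003 × (705 − 103.88)/103.88 = 0.0174.
Since ε_t ≥ 0.005, the section is tension-controlled.

ε_t ≈ 0.0174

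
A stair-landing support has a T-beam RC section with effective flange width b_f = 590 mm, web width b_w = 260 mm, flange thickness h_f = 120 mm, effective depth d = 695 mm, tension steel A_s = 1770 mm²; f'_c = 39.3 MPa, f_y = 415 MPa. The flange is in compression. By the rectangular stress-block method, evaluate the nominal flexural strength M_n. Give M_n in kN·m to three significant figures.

Tension: T = A_s f_y = 1770 × 415 = 734550 N.
Try a within the flange: a = T/(0.85 f'_c b_f) = 734550/(0.85 × 39.3 × 590) = 37.27 mm.
Since a = 37.27 ≤ h_f = 120 mm, the stress block lies entirely in the flange; analyse as a rectangular beam of width b_f.
M_n = T(d − a/2) = 734550 × (695 − 18.635) = 496.82 × 10⁶ N·mm.
M_n = 496.82 kN·m.

M_n ≈ 497 kN·m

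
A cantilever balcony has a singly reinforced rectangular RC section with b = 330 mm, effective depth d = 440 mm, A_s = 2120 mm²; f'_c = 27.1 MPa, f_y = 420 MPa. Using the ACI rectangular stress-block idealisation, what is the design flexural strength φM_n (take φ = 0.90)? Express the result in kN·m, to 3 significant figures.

T = A_s f_y = 2120 × 420 = 890400 N = 890.4 kN.
From C = T: a = T/(0.85 f'_c b) = 890400/(0.85 × 27.1 × 330) = 117.13 mm.
M_n = T(d − a/2) = 890.4 kN × (440 − 58.565) mm = 339.63 kN·m.
φM_n = 0.90 × 339.63 = 305.67 kN·m.

φM_n ≈ 306 kN·m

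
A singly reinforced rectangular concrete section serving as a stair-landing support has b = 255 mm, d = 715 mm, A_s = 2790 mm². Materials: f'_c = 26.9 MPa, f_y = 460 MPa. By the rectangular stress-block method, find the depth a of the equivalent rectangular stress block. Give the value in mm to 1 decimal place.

a ≈ 220.1 mm

T = A_s f_y = 2790 × 460 = 1283400 N = 1283.4 kN.
Setting C = 0.85 f'_c a b equal to T: a = 1283400/(0.85 × 26.9 × 255) = 220.1 mm.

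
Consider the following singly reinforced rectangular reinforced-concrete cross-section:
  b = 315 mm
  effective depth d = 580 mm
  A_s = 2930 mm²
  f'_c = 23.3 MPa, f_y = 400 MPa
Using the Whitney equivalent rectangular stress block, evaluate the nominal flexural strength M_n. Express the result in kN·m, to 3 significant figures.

T = A_s f_y = 2930 × 400 = 1172000 N = 1172 kN.
From C = T: a = T/(0.85 f'_c b) = 1172000/(0.85 × 23.3 × 315) = 187.86 mm.
M_n = T(d − a/2) = 1172 kN × (580 − 93.93) mm = 569.67 kN·m.

M_n ≈ 570 kN·m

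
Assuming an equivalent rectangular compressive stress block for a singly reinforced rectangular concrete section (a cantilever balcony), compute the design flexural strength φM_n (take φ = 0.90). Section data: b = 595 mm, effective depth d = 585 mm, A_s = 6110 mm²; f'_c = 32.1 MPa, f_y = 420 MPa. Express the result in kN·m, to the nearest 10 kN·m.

φM_n ≈ 1170 kN·m

T = A_s f_y = 6110 × 420 = 2566200 N = 2566.2 kN.
From C = T: a = T/(0.85 f'_c b) = 2566200/(0.85 × 32.1 × 595) = 158.07 mm.
M_n = T(d − a/2) = 2566.2 kN × (585 − 79.035) mm = 1298.41 kN·m.
φM_n = 0.90 × 1298.41 = 1168.57 kN·m.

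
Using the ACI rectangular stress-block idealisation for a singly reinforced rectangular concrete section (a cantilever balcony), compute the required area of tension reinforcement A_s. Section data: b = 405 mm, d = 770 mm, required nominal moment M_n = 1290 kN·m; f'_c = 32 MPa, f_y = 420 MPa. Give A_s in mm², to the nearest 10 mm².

With M_n = 0.85 f'_c a b (d − a/2), solve the quadratic for a:
a = d − √(d² − 2M_n/(0.85 f'_c b)) = 770 − √(770² − 2 × 1290×10⁶/(0.85 × 32 × 405)) = 171.09 mm.
A_s = 0.85 f'_c a b / f_y = 0.85 × 32 × 171.09 × 405 / 420 = 4487.4 mm².

A_s ≈ 4490 mm²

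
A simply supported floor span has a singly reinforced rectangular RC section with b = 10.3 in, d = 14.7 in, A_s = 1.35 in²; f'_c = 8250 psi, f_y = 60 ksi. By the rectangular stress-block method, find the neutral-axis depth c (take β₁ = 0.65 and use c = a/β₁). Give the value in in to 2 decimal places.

c ≈ 1.73 in

T = A_s f_y = 1.35 × 60 = 81 kips.
a = T/(0.85 f'_c b) = 81/(0.85 × 8.25 × 10.3) = 1.1214 in.
With β₁ = 0.65, c = a/β₁ = 1.1214/0.65 = 1.73 in.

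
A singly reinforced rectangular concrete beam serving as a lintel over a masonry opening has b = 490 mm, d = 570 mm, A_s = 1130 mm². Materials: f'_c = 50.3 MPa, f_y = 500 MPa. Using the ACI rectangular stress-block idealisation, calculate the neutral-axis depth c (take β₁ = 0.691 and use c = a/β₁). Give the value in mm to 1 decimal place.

T = A_s f_y = 1130 × 500 = 565000 N = 565 kN.
Setting C = 0.85 f'_c a b equal to T: a = 565000/(0.85 × 50.3 × 490) = 26.969 mm.
With β₁ = 0.691, c = a/β₁ = 26.969/0.691 = 39.0 mm.

c ≈ 39.0 mm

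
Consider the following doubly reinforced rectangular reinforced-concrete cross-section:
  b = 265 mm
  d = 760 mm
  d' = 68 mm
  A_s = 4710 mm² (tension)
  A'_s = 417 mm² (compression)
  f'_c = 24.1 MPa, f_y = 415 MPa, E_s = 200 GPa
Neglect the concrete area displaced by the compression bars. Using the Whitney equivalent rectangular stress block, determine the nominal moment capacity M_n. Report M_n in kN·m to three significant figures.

Assume both tension and compression steel yield.
Net tension couple steel: A_s − A'_s = 4293 mm².
a = (A_s − A'_s) f_y / (0.85 f'_c b) = 1781595/(0.85 × 24.1 × 265) = 328.19 mm.
c = a/β₁ = 328.19/0.85 = 386.11 mm; ε'_s = 0.003(c − d')/c = 0.0025 ≥ f_y/E_s = 0.0021, so compression steel does yield.
M_n = (A_s − A'_s) f_y (d − a/2) + A'_s f_y (d − d') = [1781595 × (760 − 164.095) + 173055 × (760 − 68)] × 10⁻⁶ = 1061.66 + 119.75 = 1181.41 kN·m.

M_n ≈ 1180 kN·m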